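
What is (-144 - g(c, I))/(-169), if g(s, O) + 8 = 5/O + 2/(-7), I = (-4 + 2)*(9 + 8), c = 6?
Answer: 32265/40222 ≈ 0.80217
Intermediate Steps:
I = -34 (I = -2*17 = -34)
g(s, O) = -58/7 + 5/O (g(s, O) = -8 + (5/O + 2/(-7)) = -8 + (5/O + 2*(-1/7)) = -8 + (5/O - 2/7) = -8 + (-2/7 + 5/O) = -58/7 + 5/O)
(-144 - g(c, I))/(-169) = (-144 - (-58/7 + 5/(-34)))/(-169) = (-144 - (-58/7 + 5*(-1/34)))*(-1/169) = (-144 - (-58/7 - 5/34))*(-1/169) = (-144 - 1*(-2007/238))*(-1/169) = (-144 + 2007/238)*(-1/169) = -32265/238*(-1/169) = 32265/40222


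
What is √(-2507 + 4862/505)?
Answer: I*√636892365/505 ≈ 49.974*I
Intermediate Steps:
√(-2507 + 4862/505) = √(-1261173/505) = I*√636892365/505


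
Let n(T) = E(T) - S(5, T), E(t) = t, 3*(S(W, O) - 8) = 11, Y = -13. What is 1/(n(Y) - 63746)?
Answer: -3/191312 ≈ -1.5681e-5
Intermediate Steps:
S(W, O) = 35/3 (S(W, O) = 8 + (1/3)*11 = 8 + 11/3 = 35/3)
n(T) = -35/3 + T (n(T) = T - 1*35/3 = T - 35/3 = -35/3 + T)
1/(n(Y) - 63746) = 1/((-35/3 - 13) - 63746) = 1/(-74/3 - 63746) = 1/(-191312/3) = -3/191312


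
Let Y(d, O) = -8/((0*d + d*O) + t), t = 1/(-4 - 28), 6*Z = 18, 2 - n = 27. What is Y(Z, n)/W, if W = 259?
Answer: 256/621859 ≈ 0.00041167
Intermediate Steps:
n = -25 (n = 2 - 1*27 = 2 - 27 = -25)
Z = 3 (Z = (⅙)*18 = 3)
t = -1/32 (t = 1/(-32) = -1/32 ≈ -0.031250)
Y(d, O) = -8/(-1/32 + O*d) (Y(d, O) = -8/((0*d + d*O) - 1/32) = -8/((0 + O*d) - 1/32) = -8/(O*d - 1/32) = -8/(-1/32 + O*d))
Y(Z, n)/W = -256/(-1 + 32*(-25)*3)/259 = -256/(-1 - 2400)*(1/259) = -256/(-2401)*(1/259) = -256*(-1/2401)*(1/259) = (256/2401)*(1/259) = 256/621859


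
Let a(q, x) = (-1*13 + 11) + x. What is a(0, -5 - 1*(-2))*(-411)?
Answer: 2055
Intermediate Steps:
a(q, x) = -2 + x (a(q, x) = (-13 + 11) + x = -2 + x)
a(0, -5 - 1*(-2))*(-411) = (-2 + (-5 - 1*(-2)))*(-411) = (-2 + (-5 + 2))*(-411) = (-2 - 3)*(-411) = -5*(-411) = 2055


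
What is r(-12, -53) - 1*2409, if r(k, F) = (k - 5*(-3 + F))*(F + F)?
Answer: -30817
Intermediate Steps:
r(k, F) = 2*F*(15 + k - 5*F) (r(k, F) = (k + (15 - 5*F))*(2*F) = (15 + k - 5*F)*(2*F) = 2*F*(15 + k - 5*F))
r(-12, -53) - 1*2409 = 2*(-53)*(15 - 12 - 5*(-53)) - 1*2409 = 2*(-53)*(15 - 12 + 265) - 2409 = 2*(-53)*268 - 2409 = -28408 - 2409 = -30817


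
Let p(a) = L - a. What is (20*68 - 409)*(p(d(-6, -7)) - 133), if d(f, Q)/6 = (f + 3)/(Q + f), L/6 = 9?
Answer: -993795/13 ≈ -76446.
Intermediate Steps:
L = 54 (L = 6*9 = 54)
d(f, Q) = 6*(3 + f)/(Q + f) (d(f, Q) = 6*((f + 3)/(Q + f)) = 6*((3 + f)/(Q + f)) = 6*(3 + f)/(Q + f))
p(a) = 54 - a
(20*68 - 409)*(p(d(-6, -7)) - 133) = (20*68 - 409)*((54 - 6*(3 - 6)/(-7 - 6)) - 133) = (1360 - 409)*((54 - 6*(-3)/(-13)) - 133) = 951*((54 - 6*(-1)*(-3)/13) - 133) = 951*((54 - 1*18/13) - 133) = 951*((54 - 18/13) - 133) = 951*(684/13 - 133) = 951*(-1045/13) = -993795/13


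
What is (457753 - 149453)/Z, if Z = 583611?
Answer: 308300/583611 ≈ 0.52826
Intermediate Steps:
(457753 - 149453)/Z = (457753 - 149453)/583611 = 308300*(1/583611) = 308300/583611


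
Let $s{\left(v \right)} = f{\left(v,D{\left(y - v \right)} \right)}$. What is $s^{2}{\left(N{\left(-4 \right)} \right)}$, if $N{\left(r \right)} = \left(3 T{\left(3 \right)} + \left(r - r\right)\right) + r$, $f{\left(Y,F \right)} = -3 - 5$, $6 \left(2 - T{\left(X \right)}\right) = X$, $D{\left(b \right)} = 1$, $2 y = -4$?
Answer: $64$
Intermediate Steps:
$y = -2$ ($y = \frac{1}{2} \left(-4\right) = -2$)
$T{\left(X \right)} = 2 - \frac{X}{6}$
$f{\left(Y,F \right)} = -8$ ($f{\left(Y,F \right)} = -3 - 5 = -8$)
$N{\left(r \right)} = \frac{9}{2} + r$ ($N{\left(r \right)} = \left(3 \left(2 - \frac{1}{2}\right) + \left(r - r\right)\right) + r = \left(3 \left(2 - \frac{1}{2}\right) + 0\right) + r = \left(3 \cdot \frac{3}{2} + 0\right) + r = \left(\frac{9}{2} + 0\right) + r = \frac{9}{2} + r$)
$s{\left(v \right)} = -8$
$s^{2}{\left(N{\left(-4 \right)} \right)} = \left(-8\right)^{2} = 64$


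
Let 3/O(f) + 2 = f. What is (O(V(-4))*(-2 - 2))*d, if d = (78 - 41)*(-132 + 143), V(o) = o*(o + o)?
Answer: -814/5 ≈ -162.80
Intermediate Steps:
V(o) = 2*o² (V(o) = o*(2*o) = 2*o²)
O(f) = 3/(-2 + f)
d = 407 (d = 37*11 = 407)
(O(V(-4))*(-2 - 2))*d = ((3/(-2 + 2*(-4)²))*(-2 - 2))*407 = ((3/(-2 + 2*16))*(-4))*407 = ((3/(-2 + 32))*(-4))*407 = ((3/30)*(-4))*407 = ((3*(1/30))*(-4))*407 = ((⅒)*(-4))*407 = -⅖*407 = -814/5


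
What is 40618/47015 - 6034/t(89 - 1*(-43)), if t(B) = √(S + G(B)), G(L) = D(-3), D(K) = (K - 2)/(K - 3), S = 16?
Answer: 40618/47015 - 6034*√606/101 ≈ -1469.8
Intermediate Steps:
D(K) = (-2 + K)/(-3 + K)
G(L) = ⅚ (G(L) = (-2 - 3)/(-3 - 3) = -5/(-6) = -⅙*(-5) = ⅚)
t(B) = √606/6 (t(B) = √(16 + ⅚) = √(101/6) = √606/6)
40618/47015 - 6034/t(89 - 1*(-43)) = 40618/47015 - 6034*√606/101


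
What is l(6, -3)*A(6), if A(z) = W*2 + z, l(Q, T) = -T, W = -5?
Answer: -12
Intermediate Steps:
A(z) = -10 + z (A(z) = -5*2 + z = -10 + z)
l(6, -3)*A(6) = (-1*(-3))*(-10 + 6) = 3*(-4) = -12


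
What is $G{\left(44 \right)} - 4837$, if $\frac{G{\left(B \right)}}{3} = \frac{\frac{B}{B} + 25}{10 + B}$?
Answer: $- \frac{43520}{9} \approx -4835.6$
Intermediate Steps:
$G{\left(B \right)} = \frac{78}{10 + B}$ ($G{\left(B \right)} = 3 \frac{\frac{B}{B} + 25}{10 + B} = 3 \frac{1 + 25}{10 + B} = 3 \frac{26}{10 + B} = \frac{78}{10 + B}$)
$G{\left(44 \right)} - 4837 = \frac{78}{10 + 44} - 4837 = \frac{78}{54} - 4837 = 78 \cdot \frac{1}{54} - 4837 = \frac{13}{9} - 4837 = - \frac{43520}{9}$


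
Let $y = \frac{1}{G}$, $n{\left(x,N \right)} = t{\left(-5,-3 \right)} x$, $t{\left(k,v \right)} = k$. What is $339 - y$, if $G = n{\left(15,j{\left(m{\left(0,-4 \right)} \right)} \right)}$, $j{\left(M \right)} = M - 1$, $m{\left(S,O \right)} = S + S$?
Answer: $\frac{25426}{75} \approx 339.01$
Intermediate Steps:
$m{\left(S,O \right)} = 2 S$
$j{\left(M \right)} = -1 + M$
$n{\left(x,N \right)} = - 5 x$
$G = -75$ ($G = \left(-5\right) 15 = -75$)
$y = - \frac{1}{75}$ ($y = \frac{1}{-75} = - \frac{1}{75} \approx -0.013333$)
$339 - y = 339 - - \frac{1}{75} = 339 + \frac{1}{75} = \frac{25426}{75}$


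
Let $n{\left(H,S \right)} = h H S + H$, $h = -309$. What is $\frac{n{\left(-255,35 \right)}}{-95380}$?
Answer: $- \frac{275757}{9538} \approx -28.911$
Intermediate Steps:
$n{\left(H,S \right)} = H - 309 H S$ ($n{\left(H,S \right)} = - 309 H S + H = H - 309 H S$)
$\frac{n{\left(-255,35 \right)}}{-95380} = \frac{\left(-255\right) \left(1 - 10815\right)}{-95380} = - 255 \left(1 - 10815\right) \left(- \frac{1}{95380}\right) = \left(-255\right) \left(-10814\right) \left(- \frac{1}{95380}\right) = 2757570 \left(- \frac{1}{95380}\right) = - \frac{275757}{9538}$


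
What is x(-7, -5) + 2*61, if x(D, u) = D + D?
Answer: 108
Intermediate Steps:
x(D, u) = 2*D
x(-7, -5) + 2*61 = 2*(-7) + 2*61 = -14 + 122 = 108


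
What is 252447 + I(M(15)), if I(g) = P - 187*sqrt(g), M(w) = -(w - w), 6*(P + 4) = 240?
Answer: 252483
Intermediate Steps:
P = 36 (P = -4 + (1/6)*240 = -4 + 40 = 36)
M(w) = 0 (M(w) = -1*0 = 0)
I(g) = 36 - 187*sqrt(g)
252447 + I(M(15)) = 252447 + (36 - 187*sqrt(0)) = 252447 + (36 - 187*0) = 252447 + (36 + 0) = 252447 + 36 = 252483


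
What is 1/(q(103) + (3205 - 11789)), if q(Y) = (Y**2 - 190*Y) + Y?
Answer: -1/17442 ≈ -5.7333e-5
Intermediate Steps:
q(Y) = Y**2 - 189*Y
1/(q(103) + (3205 - 11789)) = 1/(103*(-189 + 103) + (3205 - 11789)) = 1/(103*(-86) - 8584) = 1/(-8858 - 8584) = 1/(-17442) = -1/17442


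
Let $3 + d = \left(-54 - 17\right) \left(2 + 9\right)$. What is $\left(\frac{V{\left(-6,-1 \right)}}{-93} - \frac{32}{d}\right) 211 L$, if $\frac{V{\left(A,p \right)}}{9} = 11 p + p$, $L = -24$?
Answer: $- \frac{9246864}{1519} \approx -6087.5$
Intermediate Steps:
$V{\left(A,p \right)} = 108 p$ ($V{\left(A,p \right)} = 9 \left(11 p + p\right) = 9 \cdot 12 p = 108 p$)
$d = -784$ ($d = -3 + \left(-54 - 17\right) \left(2 + 9\right) = -3 - 781 = -784$)
$\left(\frac{V{\left(-6,-1 \right)}}{-93} - \frac{32}{d}\right) 211 L = \left(\frac{108 \left(-1\right)}{-93} - \frac{32}{-784}\right) 211 \left(-24\right) = \left(\left(-108\right) \left(- \frac{1}{93}\right) - - \frac{2}{49}\right) 211 \left(-24\right) = \left(\frac{36}{31} + \frac{2}{49}\right) 211 \left(-24\right) = \frac{1826}{1519} \cdot 211 \left(-24\right) = \frac{385286}{1519} \left(-24\right) = - \frac{9246864}{1519}$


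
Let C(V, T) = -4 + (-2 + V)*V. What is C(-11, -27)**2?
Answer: 19321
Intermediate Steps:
C(V, T) = -4 + V*(-2 + V)
C(-11, -27)**2 = (-4 + (-11)**2 - 2*(-11))**2 = (-4 + 121 + 22)**2 = 139**2 = 19321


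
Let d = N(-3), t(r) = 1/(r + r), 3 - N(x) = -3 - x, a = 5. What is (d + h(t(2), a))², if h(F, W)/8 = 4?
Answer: 1225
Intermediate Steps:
N(x) = 6 + x (N(x) = 3 - (-3 - x) = 3 + (3 + x) = 6 + x)
t(r) = 1/(2*r)
h(F, W) = 32 (h(F, W) = 8*4 = 32)
d = 3 (d = 6 - 3 = 3)
(d + h(t(2), a))² = (3 + 32)² = 35² = 1225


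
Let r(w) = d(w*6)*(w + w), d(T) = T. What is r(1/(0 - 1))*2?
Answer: 24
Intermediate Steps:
r(w) = 12*w² (r(w) = (w*6)*(w + w) = (6*w)*(2*w) = 12*w²)
r(1/(0 - 1))*2 = (12*(1/(0 - 1))²)*2 = (12*(1/(-1))²)*2 = (12*(-1)²)*2 = (12*1)*2 = 12*2 = 24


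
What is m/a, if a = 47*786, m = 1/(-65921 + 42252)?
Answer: -1/874380198 ≈ -1.1437e-9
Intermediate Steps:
m = -1/23669 (m = 1/(-23669) = -1/23669 ≈ -4.2249e-5)
a = 36942
m/a = -1/23669/36942 = -1/23669*1/36942 = -1/874380198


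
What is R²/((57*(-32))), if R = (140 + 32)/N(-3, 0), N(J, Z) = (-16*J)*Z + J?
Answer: -1849/1026 ≈ -1.8021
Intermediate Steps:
N(J, Z) = J - 16*J*Z (N(J, Z) = -16*J*Z + J = J - 16*J*Z)
R = -172/3 (R = (140 + 32)/((-3*(1 - 16*0))) = 172/((-3*(1 + 0))) = 172/((-3*1)) = 172/(-3) = 172*(-⅓) = -172/3 ≈ -57.333)
R²/((57*(-32))) = (-172/3)²/((57*(-32))) = (29584/9)/(-1824) = (29584/9)*(-1/1824) = -1849/1026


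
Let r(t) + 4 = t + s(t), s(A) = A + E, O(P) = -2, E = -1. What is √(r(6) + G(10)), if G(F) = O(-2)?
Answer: √5 ≈ 2.2361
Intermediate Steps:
G(F) = -2
s(A) = -1 + A (s(A) = A - 1 = -1 + A)
r(t) = -5 + 2*t (r(t) = -4 + (t + (-1 + t)) = -4 + (-1 + 2*t) = -5 + 2*t)
√(r(6) + G(10)) = √((-5 + 2*6) - 2) = √((-5 + 12) - 2) = √(7 - 2) = √5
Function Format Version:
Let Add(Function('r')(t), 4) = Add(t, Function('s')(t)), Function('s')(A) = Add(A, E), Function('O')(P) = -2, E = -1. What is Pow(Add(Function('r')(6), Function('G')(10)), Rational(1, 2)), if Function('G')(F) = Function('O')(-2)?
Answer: Pow(5, Rational(1, 2)) ≈ 2.2361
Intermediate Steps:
Function('G')(F) = -2
Function('s')(A) = Add(-1, A) (Function('s')(A) = Add(A, -1) = Add(-1, A))
Function('r')(t) = Add(-5, Mul(2, t)) (Function('r')(t) = Add(-4, Add(t, Add(-1, t))) = Add(-4, Add(-1, Mul(2, t))) = Add(-5, Mul(2, t)))
Pow(Add(Function('r')(6), Function('G')(10)), Rational(1, 2)) = Pow(Add(Add(-5, Mul(2, 6)), -2), Rational(1, 2)) = Pow(Add(Add(-5, 12), -2), Rational(1, 2)) = Pow(Add(7, -2), Rational(1, 2)) = Pow(5, Rational(1, 2))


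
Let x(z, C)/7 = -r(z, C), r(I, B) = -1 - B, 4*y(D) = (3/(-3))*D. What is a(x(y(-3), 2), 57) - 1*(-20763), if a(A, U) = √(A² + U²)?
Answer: 20763 + 3*√410 ≈ 20824.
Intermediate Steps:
y(D) = -D/4 (y(D) = ((3/(-3))*D)/4 = ((3*(-⅓))*D)/4 = (-D)/4 = -D/4)
x(z, C) = 7 + 7*C (x(z, C) = 7*(-(-1 - C)) = 7*(1 + C) = 7 + 7*C)
a(x(y(-3), 2), 57) - 1*(-20763) = √((7 + 7*2)² + 57²) - 1*(-20763) = √((7 + 14)² + 3249) + 20763 = √(21² + 3249) + 20763 = √(441 + 3249) + 20763 = √3690 + 20763 = 3*√410 + 20763 = 20763 + 3*√410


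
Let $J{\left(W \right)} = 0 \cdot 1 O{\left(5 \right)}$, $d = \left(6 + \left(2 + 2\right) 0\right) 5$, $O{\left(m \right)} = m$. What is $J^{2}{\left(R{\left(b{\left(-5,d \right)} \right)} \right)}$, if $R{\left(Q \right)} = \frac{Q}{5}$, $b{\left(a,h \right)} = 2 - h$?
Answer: $0$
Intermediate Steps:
$d = 30$ ($d = \left(6 + 4 \cdot 0\right) 5 = \left(6 + 0\right) 5 = 6 \cdot 5 = 30$)
$R{\left(Q \right)} = \frac{Q}{5}$ ($R{\left(Q \right)} = Q \frac{1}{5} = \frac{Q}{5}$)
$J{\left(W \right)} = 0$ ($J{\left(W \right)} = 0 \cdot 1 \cdot 5 = 0 \cdot 5 = 0$)
$J^{2}{\left(R{\left(b{\left(-5,d \right)} \right)} \right)} = 0^{2} = 0$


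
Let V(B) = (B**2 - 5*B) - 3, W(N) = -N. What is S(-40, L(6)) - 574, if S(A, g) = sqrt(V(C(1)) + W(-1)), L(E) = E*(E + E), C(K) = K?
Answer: -574 + I*sqrt(6) ≈ -574.0 + 2.4495*I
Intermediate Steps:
V(B) = -3 + B**2 - 5*B
L(E) = 2*E**2 (L(E) = E*(2*E) = 2*E**2)
S(A, g) = I*sqrt(6) (S(A, g) = sqrt((-3 + 1**2 - 5*1) - 1*(-1)) = sqrt((-3 + 1 - 5) + 1) = sqrt(-7 + 1) = sqrt(-6) = I*sqrt(6))
S(-40, L(6)) - 574 = I*sqrt(6) - 574 = -574 + I*sqrt(6)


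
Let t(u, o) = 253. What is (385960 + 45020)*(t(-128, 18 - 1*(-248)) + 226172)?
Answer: 97584646500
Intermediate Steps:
(385960 + 45020)*(t(-128, 18 - 1*(-248)) + 226172) = (385960 + 45020)*(253 + 226172) = 430980*226425 = 97584646500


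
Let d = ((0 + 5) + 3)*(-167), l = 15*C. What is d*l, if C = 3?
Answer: -60120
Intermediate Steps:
l = 45 (l = 15*3 = 45)
d = -1336 (d = (5 + 3)*(-167) = 8*(-167) = -1336)
d*l = -1336*45 = -60120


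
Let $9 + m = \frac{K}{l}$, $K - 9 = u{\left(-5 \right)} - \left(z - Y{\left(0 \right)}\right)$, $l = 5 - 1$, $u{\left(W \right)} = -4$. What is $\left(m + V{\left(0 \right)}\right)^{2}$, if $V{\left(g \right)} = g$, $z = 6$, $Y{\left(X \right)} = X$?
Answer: $\frac{1369}{16} \approx 85.563$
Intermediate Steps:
$l = 4$
$K = -1$ ($K = 9 - \left(10 + 0\right) = 9 - 10 = -1$)
$m = - \frac{37}{4}$ ($m = -9 - \frac{1}{4} = - \frac{37}{4} \approx -9.25$)
$\left(m + V{\left(0 \right)}\right)^{2} = \left(- \frac{37}{4} + 0\right)^{2} = \left(- \frac{37}{4}\right)^{2} = \frac{1369}{16}$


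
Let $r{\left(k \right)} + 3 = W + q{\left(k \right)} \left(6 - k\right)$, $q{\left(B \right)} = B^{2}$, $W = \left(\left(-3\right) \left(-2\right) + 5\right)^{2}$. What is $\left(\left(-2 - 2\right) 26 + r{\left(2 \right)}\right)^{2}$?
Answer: $900$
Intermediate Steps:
$W = 121$ ($W = \left(6 + 5\right)^{2} = 11^{2} = 121$)
$r{\left(k \right)} = 118 + k^{2} \left(6 - k\right)$ ($r{\left(k \right)} = -3 + \left(121 + k^{2} \left(6 - k\right)\right) = 118 + k^{2} \left(6 - k\right)$)
$\left(\left(-2 - 2\right) 26 + r{\left(2 \right)}\right)^{2} = \left(\left(-2 - 2\right) 26 + \left(118 - 2^{3} + 6 \cdot 2^{2}\right)\right)^{2} = \left(\left(-2 - 2\right) 26 + \left(118 - 8 + 6 \cdot 4\right)\right)^{2} = \left(\left(-4\right) 26 + \left(118 - 8 + 24\right)\right)^{2} = \left(-104 + 134\right)^{2} = 30^{2} = 900$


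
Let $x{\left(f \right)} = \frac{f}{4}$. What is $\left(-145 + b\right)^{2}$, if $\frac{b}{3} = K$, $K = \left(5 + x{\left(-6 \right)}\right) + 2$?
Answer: $\frac{66049}{4} \approx 16512.0$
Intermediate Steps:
$x{\left(f \right)} = \frac{f}{4}$ ($x{\left(f \right)} = f \frac{1}{4} = \frac{f}{4}$)
$K = \frac{11}{2}$ ($K = \left(5 + \frac{1}{4} \left(-6\right)\right) + 2 = \left(5 - \frac{3}{2}\right) + 2 = \frac{7}{2} + 2 = \frac{11}{2} \approx 5.5$)
$b = \frac{33}{2}$ ($b = 3 \cdot \frac{11}{2} = \frac{33}{2} \approx 16.5$)
$\left(-145 + b\right)^{2} = \left(-145 + \frac{33}{2}\right)^{2} = \left(- \frac{257}{2}\right)^{2} = \frac{66049}{4}$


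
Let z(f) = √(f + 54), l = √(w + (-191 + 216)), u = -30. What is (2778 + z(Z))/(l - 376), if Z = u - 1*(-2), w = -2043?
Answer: -174088/23899 - 188*√26/71697 - 463*I*√2018/23899 - I*√13117/71697 ≈ -7.2977 - 0.87188*I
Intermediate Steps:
l = I*√2018 (l = √(-2043 + (-191 + 216)) = √(-2043 + 25) = √(-2018) = I*√2018 ≈ 44.922*I)
Z = -28 (Z = -30 - 1*(-2) = -30 + 2 = -28)
z(f) = √(54 + f)
(2778 + z(Z))/(l - 376) = (2778 + √(54 - 28))/(I*√2018 - 376) = (2778 + √26)/(-376 + I*√2018)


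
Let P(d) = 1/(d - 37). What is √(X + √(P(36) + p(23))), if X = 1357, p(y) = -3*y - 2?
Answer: √(1357 + 6*I*√2) ≈ 36.838 + 0.1152*I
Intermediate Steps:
p(y) = -2 - 3*y
P(d) = 1/(-37 + d)
√(X + √(P(36) + p(23))) = √(1357 + √(1/(-37 + 36) + (-2 - 3*23))) = √(1357 + √(1/(-1) + (-2 - 69))) = √(1357 + √(-1 - 71)) = √(1357 + √(-72)) = √(1357 + 6*I*√2)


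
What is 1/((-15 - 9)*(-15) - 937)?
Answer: -1/577 ≈ -0.0017331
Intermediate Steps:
1/((-15 - 9)*(-15) - 937) = 1/(-24*(-15) - 937) = 1/(360 - 937) = 1/(-577) = -1/577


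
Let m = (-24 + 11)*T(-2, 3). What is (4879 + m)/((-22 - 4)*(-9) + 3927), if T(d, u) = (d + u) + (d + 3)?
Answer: 4853/4161 ≈ 1.1663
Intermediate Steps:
T(d, u) = 3 + u + 2*d (T(d, u) = (d + u) + (3 + d) = 3 + u + 2*d)
m = -26 (m = (-24 + 11)*(3 + 3 + 2*(-2)) = -13*(3 + 3 - 4) = -13*2 = -26)
(4879 + m)/((-22 - 4)*(-9) + 3927) = (4879 - 26)/((-22 - 4)*(-9) + 3927) = 4853/(-26*(-9) + 3927) = 4853/(234 + 3927) = 4853/4161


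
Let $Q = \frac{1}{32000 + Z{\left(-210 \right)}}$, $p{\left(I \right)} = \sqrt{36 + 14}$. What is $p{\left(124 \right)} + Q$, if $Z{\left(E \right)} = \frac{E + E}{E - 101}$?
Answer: $\frac{311}{9952420} + 5 \sqrt{2} \approx 7.0711$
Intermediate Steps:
$Z{\left(E \right)} = \frac{2 E}{-101 + E}$
$p{\left(I \right)} = 5 \sqrt{2}$ ($p{\left(I \right)} = \sqrt{50} = 5 \sqrt{2}$)
$Q = \frac{311}{9952420}$ ($Q = \frac{1}{32000 + 2 \left(-210\right) \frac{1}{-101 - 210}} = \frac{1}{32000 + 2 \left(-210\right) \frac{1}{-311}} = \frac{1}{32000 + 2 \left(-210\right) \left(- \frac{1}{311}\right)} = \frac{1}{32000 + \frac{420}{311}} = \frac{1}{\frac{9952420}{311}} = \frac{311}{9952420} \approx 3.1249 \cdot 10^{-5}$)
$p{\left(124 \right)} + Q = 5 \sqrt{2} + \frac{311}{9952420} = \frac{311}{9952420} + 5 \sqrt{2}$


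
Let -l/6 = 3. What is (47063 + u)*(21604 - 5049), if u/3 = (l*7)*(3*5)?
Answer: 685261115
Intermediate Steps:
l = -18 (l = -6*3 = -18)
u = -5670 (u = 3*((-18*7)*(3*5)) = 3*(-126*15) = 3*(-1890) = -5670)
(47063 + u)*(21604 - 5049) = (47063 - 5670)*(21604 - 5049) = 41393*16555 = 685261115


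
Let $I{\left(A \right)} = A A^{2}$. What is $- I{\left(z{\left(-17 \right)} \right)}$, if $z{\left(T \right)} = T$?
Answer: $4913$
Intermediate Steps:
$I{\left(A \right)} = A^{3}$
$- I{\left(z{\left(-17 \right)} \right)} = - \left(-17\right)^{3} = \left(-1\right) \left(-4913\right) = 4913$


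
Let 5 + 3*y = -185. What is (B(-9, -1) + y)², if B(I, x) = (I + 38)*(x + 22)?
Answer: 2679769/9 ≈ 2.9775e+5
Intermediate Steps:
B(I, x) = (22 + x)*(38 + I) (B(I, x) = (38 + I)*(22 + x) = (22 + x)*(38 + I))
y = -190/3 (y = -5/3 + (⅓)*(-185) = -5/3 - 185/3 = -190/3 ≈ -63.333)
(B(-9, -1) + y)² = ((836 + 22*(-9) + 38*(-1) - 9*(-1)) - 190/3)² = ((836 - 198 - 38 + 9) - 190/3)² = (609 - 190/3)² = (1637/3)² = 2679769/9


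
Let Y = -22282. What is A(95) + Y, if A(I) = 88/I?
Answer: -2116702/95 ≈ -22281.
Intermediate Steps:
A(95) + Y = 88/95 - 22282 = -2116702/95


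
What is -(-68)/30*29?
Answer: 986/15 ≈ 65.733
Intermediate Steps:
-(-68)/30*29 = -17*(-2/15)*29 = (34/15)*29 = 986/15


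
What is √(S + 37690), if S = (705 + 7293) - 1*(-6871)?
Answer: 13*√311 ≈ 229.26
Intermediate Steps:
S = 14869 (S = 7998 + 6871 = 14869)
√(S + 37690) = √(14869 + 37690) = √52559 = 13*√311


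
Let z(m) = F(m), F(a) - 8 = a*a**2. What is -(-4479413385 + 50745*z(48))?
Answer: -1132983615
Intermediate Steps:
F(a) = 8 + a**3 (F(a) = 8 + a*a**2 = 8 + a**3)
z(m) = 8 + m**3
-(-4479413385 + 50745*z(48)) = -(-4479007425 + 5611991040) = -50745/(1/(-88273 + (8 + 110592))) = -50745/(1/(-88273 + 110600)) = -50745/(1/22327) = -50745/1/22327 = -50745*22327 = -1132983615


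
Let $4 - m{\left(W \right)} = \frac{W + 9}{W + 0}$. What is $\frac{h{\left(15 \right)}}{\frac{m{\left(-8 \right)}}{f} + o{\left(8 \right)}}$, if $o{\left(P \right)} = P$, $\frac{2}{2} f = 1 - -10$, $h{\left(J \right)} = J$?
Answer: $\frac{120}{67} \approx 1.791$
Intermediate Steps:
$m{\left(W \right)} = 4 - \frac{9 + W}{W}$ ($m{\left(W \right)} = 4 - \frac{W + 9}{W + 0} = 4 - \frac{9 + W}{W}$)
$f = 11$ ($f = 1 - -10 = 1 + 10 = 11$)
$\frac{h{\left(15 \right)}}{\frac{m{\left(-8 \right)}}{f} + o{\left(8 \right)}} = \frac{1}{\frac{3 - \frac{9}{-8}}{11} + 8} \cdot 15 = \frac{1}{\left(3 - - \frac{9}{8}\right) \frac{1}{11} + 8} \cdot 15 = \frac{1}{\left(3 + \frac{9}{8}\right) \frac{1}{11} + 8} \cdot 15 = \frac{1}{\frac{33}{8} \cdot \frac{1}{11} + 8} \cdot 15 = \frac{1}{\frac{3}{8} + 8} \cdot 15 = \frac{1}{\frac{67}{8}} \cdot 15 = \frac{8}{67} \cdot 15 = \frac{120}{67}$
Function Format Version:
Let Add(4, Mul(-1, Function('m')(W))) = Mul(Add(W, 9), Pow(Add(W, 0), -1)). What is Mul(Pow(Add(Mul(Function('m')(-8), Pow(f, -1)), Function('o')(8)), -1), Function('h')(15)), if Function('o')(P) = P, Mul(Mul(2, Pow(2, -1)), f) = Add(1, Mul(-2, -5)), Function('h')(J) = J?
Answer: Rational(120, 67) ≈ 1.7910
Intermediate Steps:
Function('m')(W) = Add(4, Mul(-1, Pow(W, -1), Add(9, W))) (Function('m')(W) = Add(4, Mul(-1, Mul(Add(W, 9), Pow(Add(W, 0), -1)))) = Add(4, Mul(-1, Mul(Add(9, W), Pow(W, -1)))) = Add(4, Mul(-1, Mul(Pow(W, -1), Add(9, W)))) = Add(4, Mul(-1, Pow(W, -1), Add(9, W))))
f = 11 (f = Add(1, Mul(-2, -5)) = Add(1, 10) = 11)
Mul(Pow(Add(Mul(Function('m')(-8), Pow(f, -1)), Function('o')(8)), -1), Function('h')(15)) = Mul(Pow(Add(Mul(Add(3, Mul(-9, Pow(-8, -1))), Pow(11, -1)), 8), -1), 15) = Mul(Pow(Add(Mul(Add(3, Mul(-9, Rational(-1, 8))), Rational(1, 11)), 8), -1), 15) = Mul(Pow(Add(Mul(Add(3, Rational(9, 8)), Rational(1, 11)), 8), -1), 15) = Mul(Pow(Add(Mul(Rational(33, 8), Rational(1, 11)), 8), -1), 15) = Mul(Pow(Add(Rational(3, 8), 8), -1), 15) = Mul(Pow(Rational(67, 8), -1), 15) = Mul(Rational(8, 67), 15) = Rational(120, 67)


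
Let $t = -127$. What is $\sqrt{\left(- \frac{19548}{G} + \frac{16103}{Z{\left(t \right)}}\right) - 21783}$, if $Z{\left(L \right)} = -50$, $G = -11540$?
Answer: $\frac{i \sqrt{735885156094}}{5770} \approx 148.67 i$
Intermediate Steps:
$\sqrt{\left(- \frac{19548}{G} + \frac{16103}{Z{\left(t \right)}}\right) - 21783} = \sqrt{\left(- \frac{19548}{-11540} + \frac{16103}{-50}\right) - 21783} = \sqrt{\left(\left(-19548\right) \left(- \frac{1}{11540}\right) + 16103 \left(- \frac{1}{50}\right)\right) - 21783} = \sqrt{\left(\frac{4887}{2885} - \frac{16103}{50}\right) - 21783} = \sqrt{- \frac{9242561}{28850} - 21783} = \sqrt{- \frac{637682111}{28850}} = \frac{i \sqrt{735885156094}}{5770}$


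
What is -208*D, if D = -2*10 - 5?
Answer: 5200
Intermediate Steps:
D = -25 (D = -20 - 5 = -25)
-208*D = -208*(-25) = 5200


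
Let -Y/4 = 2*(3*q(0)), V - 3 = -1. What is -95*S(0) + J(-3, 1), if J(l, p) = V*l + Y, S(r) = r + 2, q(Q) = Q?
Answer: -196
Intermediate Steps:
V = 2 (V = 3 - 1 = 2)
S(r) = 2 + r
Y = 0 (Y = -8*3*0 = -8*0 = -4*0 = 0)
J(l, p) = 2*l (J(l, p) = 2*l + 0 = 2*l)
-95*S(0) + J(-3, 1) = -95*(2 + 0) + 2*(-3) = -95*2 - 6 = -190 - 6 = -196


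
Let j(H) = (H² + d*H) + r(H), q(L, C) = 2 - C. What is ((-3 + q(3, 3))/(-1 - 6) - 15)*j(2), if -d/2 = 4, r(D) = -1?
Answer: 1313/7 ≈ 187.57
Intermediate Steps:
d = -8 (d = -2*4 = -8)
j(H) = -1 + H² - 8*H (j(H) = (H² - 8*H) - 1 = -1 + H² - 8*H)
((-3 + q(3, 3))/(-1 - 6) - 15)*j(2) = ((-3 + (2 - 1*3))/(-1 - 6) - 15)*(-1 + 2² - 8*2) = ((-3 + (2 - 3))/(-7) - 15)*(-1 + 4 - 16) = ((-3 - 1)*(-⅐) - 15)*(-13) = (-4*(-⅐) - 15)*(-13) = (4/7 - 15)*(-13) = -101/7*(-13) = 1313/7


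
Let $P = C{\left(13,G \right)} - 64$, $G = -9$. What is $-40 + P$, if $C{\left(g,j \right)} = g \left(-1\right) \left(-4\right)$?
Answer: $-52$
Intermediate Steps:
$C{\left(g,j \right)} = 4 g$ ($C{\left(g,j \right)} = - g \left(-4\right) = 4 g$)
$P = -12$ ($P = 4 \cdot 13 - 64 = 52 - 64 = -12$)
$-40 + P = -40 - 12 = -52$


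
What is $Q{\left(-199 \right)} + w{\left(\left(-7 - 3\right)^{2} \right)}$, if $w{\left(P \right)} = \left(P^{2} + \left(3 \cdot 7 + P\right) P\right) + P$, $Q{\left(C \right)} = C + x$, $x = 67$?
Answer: $22068$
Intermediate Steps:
$Q{\left(C \right)} = 67 + C$ ($Q{\left(C \right)} = C + 67 = 67 + C$)
$w{\left(P \right)} = P + P^{2} + P \left(21 + P\right)$ ($w{\left(P \right)} = \left(P^{2} + \left(21 + P\right) P\right) + P = \left(P^{2} + P \left(21 + P\right)\right) + P = P + P^{2} + P \left(21 + P\right)$)
$Q{\left(-199 \right)} + w{\left(\left(-7 - 3\right)^{2} \right)} = \left(67 - 199\right) + 2 \left(-7 - 3\right)^{2} \left(11 + \left(-7 - 3\right)^{2}\right) = -132 + 2 \left(-10\right)^{2} \left(11 + \left(-10\right)^{2}\right) = -132 + 2 \cdot 100 \left(11 + 100\right) = -132 + 2 \cdot 100 \cdot 111 = -132 + 22200 = 22068$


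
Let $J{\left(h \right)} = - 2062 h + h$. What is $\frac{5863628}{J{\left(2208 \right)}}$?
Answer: $- \frac{1465907}{1137672} \approx -1.2885$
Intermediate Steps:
$J{\left(h \right)} = - 2061 h$
$\frac{5863628}{J{\left(2208 \right)}} = \frac{5863628}{\left(-2061\right) 2208} = \frac{5863628}{-4550688} = 5863628 \left(- \frac{1}{4550688}\right) = - \frac{1465907}{1137672}$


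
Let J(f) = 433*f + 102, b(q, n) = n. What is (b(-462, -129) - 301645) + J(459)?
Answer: -102925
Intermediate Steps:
J(f) = 102 + 433*f
(b(-462, -129) - 301645) + J(459) = (-129 - 301645) + (102 + 433*459) = -301774 + (102 + 198747) = -301774 + 198849 = -102925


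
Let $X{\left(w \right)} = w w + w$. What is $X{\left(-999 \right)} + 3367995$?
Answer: $4364997$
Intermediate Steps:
$X{\left(w \right)} = w + w^{2}$ ($X{\left(w \right)} = w^{2} + w = w + w^{2}$)
$X{\left(-999 \right)} + 3367995 = - 999 \left(1 - 999\right) + 3367995 = \left(-999\right) \left(-998\right) + 3367995 = 997002 + 3367995 = 4364997$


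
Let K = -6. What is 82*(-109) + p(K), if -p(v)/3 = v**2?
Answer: -9046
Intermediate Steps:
p(v) = -3*v**2
82*(-109) + p(K) = 82*(-109) - 3*(-6)**2 = -8938 - 3*36 = -8938 - 108 = -9046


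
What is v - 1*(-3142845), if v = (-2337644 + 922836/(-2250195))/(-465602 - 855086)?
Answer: 389163726006785359/123825230590 ≈ 3.1428e+6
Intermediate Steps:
v = 219173156809/123825230590 (v = (-2337644 + 922836*(-1/2250195))/(-1320688) = (-2337644 - 307612/750065)*(-1/1320688) = -1753385254472/750065*(-1/1320688) = 219173156809/123825230590 ≈ 1.7700)
v - 1*(-3142845) = 219173156809/123825230590 - 1*(-3142845) = 219173156809/123825230590 + 3142845 = 389163726006785359/123825230590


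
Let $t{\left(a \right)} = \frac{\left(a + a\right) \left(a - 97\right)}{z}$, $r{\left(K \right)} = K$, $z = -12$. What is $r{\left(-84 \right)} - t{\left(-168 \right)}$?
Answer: $7336$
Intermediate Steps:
$t{\left(a \right)} = - \frac{a \left(-97 + a\right)}{6}$ ($t{\left(a \right)} = \frac{\left(a + a\right) \left(a - 97\right)}{-12} = 2 a \left(-97 + a\right) \left(- \frac{1}{12}\right) = - \frac{a \left(-97 + a\right)}{6}$)
$r{\left(-84 \right)} - t{\left(-168 \right)} = -84 - \frac{1}{6} \left(-168\right) \left(97 - -168\right) = -84 - \frac{1}{6} \left(-168\right) \left(97 + 168\right) = -84 - \frac{1}{6} \left(-168\right) 265 = -84 - -7420 = -84 + 7420 = 7336$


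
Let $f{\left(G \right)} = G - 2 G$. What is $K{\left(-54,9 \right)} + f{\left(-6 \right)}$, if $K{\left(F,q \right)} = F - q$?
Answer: $-57$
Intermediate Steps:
$f{\left(G \right)} = - G$
$K{\left(-54,9 \right)} + f{\left(-6 \right)} = \left(-54 - 9\right) - -6 = \left(-54 - 9\right) + 6 = -63 + 6 = -57$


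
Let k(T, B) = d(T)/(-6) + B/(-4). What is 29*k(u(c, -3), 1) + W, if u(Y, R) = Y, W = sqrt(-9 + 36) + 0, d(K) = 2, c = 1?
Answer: -203/12 + 3*sqrt(3) ≈ -11.721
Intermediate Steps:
W = 3*sqrt(3) (W = sqrt(27) + 0 = 3*sqrt(3) + 0 = 3*sqrt(3) ≈ 5.1962)
k(T, B) = -1/3 - B/4 (k(T, B) = 2/(-6) + B/(-4) = 2*(-1/6) + B*(-1/4) = -1/3 - B/4)
29*k(u(c, -3), 1) + W = 29*(-1/3 - 1/4*1) + 3*sqrt(3) = 29*(-1/3 - 1/4) + 3*sqrt(3) = 29*(-7/12) + 3*sqrt(3) = -203/12 + 3*sqrt(3)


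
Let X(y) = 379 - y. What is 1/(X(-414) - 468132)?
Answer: -1/467339 ≈ -2.1398e-6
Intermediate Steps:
1/(X(-414) - 468132) = 1/((379 - 1*(-414)) - 468132) = 1/((379 + 414) - 468132) = 1/(793 - 468132) = 1/(-467339) = -1/467339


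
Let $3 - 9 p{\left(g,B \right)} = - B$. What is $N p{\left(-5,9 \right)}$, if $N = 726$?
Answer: $968$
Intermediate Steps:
$p{\left(g,B \right)} = \frac{1}{3} + \frac{B}{9}$ ($p{\left(g,B \right)} = \frac{1}{3} - \frac{\left(-1\right) B}{9} = \frac{1}{3} + \frac{B}{9}$)
$N p{\left(-5,9 \right)} = 726 \left(\frac{1}{3} + \frac{1}{9} \cdot 9\right) = 726 \left(\frac{1}{3} + 1\right) = 726 \cdot \frac{4}{3} = 968$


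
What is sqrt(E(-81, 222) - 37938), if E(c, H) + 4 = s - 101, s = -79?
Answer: 7*I*sqrt(778) ≈ 195.25*I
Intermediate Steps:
E(c, H) = -184 (E(c, H) = -4 + (-79 - 101) = -4 - 180 = -184)
sqrt(E(-81, 222) - 37938) = sqrt(-184 - 37938) = sqrt(-38122) = 7*I*sqrt(778)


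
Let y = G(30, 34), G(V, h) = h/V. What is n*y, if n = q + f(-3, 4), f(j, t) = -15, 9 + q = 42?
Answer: 102/5 ≈ 20.400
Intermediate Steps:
q = 33 (q = -9 + 42 = 33)
y = 17/15 (y = 34/30 = 34*(1/30) = 17/15 ≈ 1.1333)
n = 18 (n = 33 - 15 = 18)
n*y = 18*(17/15) = 102/5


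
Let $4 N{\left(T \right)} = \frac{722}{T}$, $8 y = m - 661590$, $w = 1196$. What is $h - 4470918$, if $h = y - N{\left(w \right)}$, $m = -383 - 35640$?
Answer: $- \frac{1362877813}{299} \approx -4.5581 \cdot 10^{6}$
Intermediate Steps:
$m = -36023$ ($m = -383 - 35640 = -36023$)
$y = - \frac{697613}{8}$ ($y = \frac{-36023 - 661590}{8} = \frac{1}{8} \left(-697613\right) = - \frac{697613}{8} \approx -87202.0$)
$N{\left(T \right)} = \frac{361}{2 T}$ ($N{\left(T \right)} = \frac{722 \frac{1}{T}}{4} = \frac{361}{2 T}$)
$h = - \frac{26073331}{299}$ ($h = - \frac{697613}{8} - \frac{361}{2 \cdot 1196} = - \frac{697613}{8} - \frac{361}{2} \cdot \frac{1}{1196} = - \frac{697613}{8} - \frac{361}{2392} = - \frac{26073331}{299} \approx -87202.0$)
$h - 4470918 = - \frac{26073331}{299} - 4470918 = - \frac{1362877813}{299}$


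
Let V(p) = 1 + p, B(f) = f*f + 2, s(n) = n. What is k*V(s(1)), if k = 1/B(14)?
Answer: 1/99 ≈ 0.010101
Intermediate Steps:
B(f) = 2 + f² (B(f) = f² + 2 = 2 + f²)
k = 1/198 (k = 1/(2 + 14²) = 1/(2 + 196) = 1/198 ≈ 0.0050505)
k*V(s(1)) = (1 + 1)/198 = (1/198)*2 = 1/99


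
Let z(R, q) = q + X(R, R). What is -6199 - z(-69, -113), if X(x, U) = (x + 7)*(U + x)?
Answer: -14642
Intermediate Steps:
X(x, U) = (7 + x)*(U + x)
z(R, q) = q + 2*R² + 14*R (z(R, q) = q + (R² + 7*R + 7*R + R*R) = q + (R² + 7*R + 7*R + R²) = q + (2*R² + 14*R) = q + 2*R² + 14*R)
-6199 - z(-69, -113) = -6199 - (-113 + 2*(-69)² + 14*(-69)) = -6199 - (-113 + 2*4761 - 966) = -6199 - (-113 + 9522 - 966) = -6199 - 1*8443 = -6199 - 8443 = -14642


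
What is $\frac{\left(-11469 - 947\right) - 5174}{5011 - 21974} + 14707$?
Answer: $\frac{249492431}{16963} \approx 14708.0$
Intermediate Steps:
$\frac{\left(-11469 - 947\right) - 5174}{5011 - 21974} + 14707 = \frac{-12416 - 5174}{-16963} + 14707 = \left(-17590\right) \left(- \frac{1}{16963}\right) + 14707 = \frac{17590}{16963} + 14707 = \frac{249492431}{16963}$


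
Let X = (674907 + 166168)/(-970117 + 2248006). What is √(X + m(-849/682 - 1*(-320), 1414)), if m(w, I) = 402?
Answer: √657540919611717/1277889 ≈ 20.066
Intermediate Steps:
X = 841075/1277889 ≈ 0.65818
√(X + m(-849/682 - 1*(-320), 1414)) = √(841075/1277889 + 402) = √(514552453/1277889) = √657540919611717/1277889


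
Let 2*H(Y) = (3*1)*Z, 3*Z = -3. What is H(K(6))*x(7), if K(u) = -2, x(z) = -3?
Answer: 9/2 ≈ 4.5000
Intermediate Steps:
Z = -1 (Z = (1/3)*(-3) = -1)
H(Y) = -3/2 (H(Y) = ((3*1)*(-1))/2 = (3*(-1))/2 = (1/2)*(-3) = -3/2)
H(K(6))*x(7) = -3/2*(-3) = 9/2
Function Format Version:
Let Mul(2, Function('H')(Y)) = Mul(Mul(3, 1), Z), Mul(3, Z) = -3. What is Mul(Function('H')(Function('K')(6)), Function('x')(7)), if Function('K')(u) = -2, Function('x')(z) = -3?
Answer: Rational(9, 2) ≈ 4.5000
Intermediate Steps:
Z = -1 (Z = Mul(Rational(1, 3), -3) = -1)
Function('H')(Y) = Rational(-3, 2) (Function('H')(Y) = Mul(Rational(1, 2), Mul(Mul(3, 1), -1)) = Mul(Rational(1, 2), Mul(3, -1)) = Mul(Rational(1, 2), -3) = Rational(-3, 2))
Mul(Function('H')(Function('K')(6)), Function('x')(7)) = Mul(Rational(-3, 2), -3) = Rational(9, 2)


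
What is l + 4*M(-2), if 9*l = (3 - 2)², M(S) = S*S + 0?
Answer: 145/9 ≈ 16.111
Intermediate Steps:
M(S) = S² (M(S) = S² + 0 = S²)
l = ⅑ (l = (3 - 2)²/9 = (⅑)*1² = (⅑)*1 = ⅑ ≈ 0.11111)
l + 4*M(-2) = ⅑ + 4*(-2)² = ⅑ + 4*4 = ⅑ + 16 = 145/9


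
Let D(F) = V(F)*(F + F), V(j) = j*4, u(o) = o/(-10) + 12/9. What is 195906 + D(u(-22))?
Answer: 44101322/225 ≈ 1.9601e+5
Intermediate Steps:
u(o) = 4/3 - o/10 (u(o) = o*(-1/10) + 12*(1/9) = -o/10 + 4/3 = 4/3 - o/10)
V(j) = 4*j
D(F) = 8*F**2 (D(F) = (4*F)*(F + F) = (4*F)*(2*F) = 8*F**2)
195906 + D(u(-22)) = 195906 + 8*(4/3 - 1/10*(-22))**2 = 195906 + 8*(4/3 + 11/5)**2 = 195906 + 8*(53/15)**2 = 195906 + 8*(2809/225) = 195906 + 22472/225 = 44101322/225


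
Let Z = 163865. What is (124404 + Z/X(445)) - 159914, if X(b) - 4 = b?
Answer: -15780125/449 ≈ -35145.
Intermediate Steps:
X(b) = 4 + b
(124404 + Z/X(445)) - 159914 = (124404 + 163865/(4 + 445)) - 159914 = (124404 + 163865/449) - 159914 = 56021261/449 - 159914 = -15780125/449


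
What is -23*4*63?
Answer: -5796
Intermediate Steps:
-23*4*63 = -92*63 = -5796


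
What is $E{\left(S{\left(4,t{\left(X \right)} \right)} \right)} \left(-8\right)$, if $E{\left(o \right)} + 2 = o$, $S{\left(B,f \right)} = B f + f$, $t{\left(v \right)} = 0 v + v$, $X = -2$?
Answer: $96$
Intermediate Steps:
$t{\left(v \right)} = v$ ($t{\left(v \right)} = 0 + v = v$)
$S{\left(B,f \right)} = f + B f$
$E{\left(o \right)} = -2 + o$
$E{\left(S{\left(4,t{\left(X \right)} \right)} \right)} \left(-8\right) = \left(-2 - 2 \left(1 + 4\right)\right) \left(-8\right) = \left(-2 - 10\right) \left(-8\right) = \left(-12\right) \left(-8\right) = 96$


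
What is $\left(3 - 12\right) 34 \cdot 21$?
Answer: $-6426$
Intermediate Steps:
$\left(3 - 12\right) 34 \cdot 21 = \left(-9\right) 34 \cdot 21 = \left(-306\right) 21 = -6426$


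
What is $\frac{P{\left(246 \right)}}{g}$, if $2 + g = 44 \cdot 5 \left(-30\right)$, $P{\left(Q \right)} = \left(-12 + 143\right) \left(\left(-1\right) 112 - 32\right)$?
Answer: $\frac{9432}{3301} \approx 2.8573$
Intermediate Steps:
$P{\left(Q \right)} = -18864$ ($P{\left(Q \right)} = 131 \left(-112 - 32\right) = 131 \left(-144\right) = -18864$)
$g = -6602$ ($g = -2 + 44 \cdot 5 \left(-30\right) = -2 + 220 \left(-30\right) = -2 - 6600 = -6602$)
$\frac{P{\left(246 \right)}}{g} = - \frac{18864}{-6602} = \left(-18864\right) \left(- \frac{1}{6602}\right) = \frac{9432}{3301}$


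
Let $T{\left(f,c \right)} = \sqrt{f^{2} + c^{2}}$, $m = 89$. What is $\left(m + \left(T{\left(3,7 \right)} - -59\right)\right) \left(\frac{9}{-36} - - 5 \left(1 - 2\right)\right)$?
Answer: $-777 - \frac{21 \sqrt{58}}{4} \approx -816.98$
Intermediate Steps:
$T{\left(f,c \right)} = \sqrt{c^{2} + f^{2}}$
$\left(m + \left(T{\left(3,7 \right)} - -59\right)\right) \left(\frac{9}{-36} - - 5 \left(1 - 2\right)\right) = \left(89 + \left(\sqrt{7^{2} + 3^{2}} - -59\right)\right) \left(\frac{9}{-36} - - 5 \left(1 - 2\right)\right) = \left(89 + \left(\sqrt{49 + 9} + 59\right)\right) \left(9 \left(- \frac{1}{36}\right) - \left(-5\right) \left(-1\right)\right) = \left(89 + \left(\sqrt{58} + 59\right)\right) \left(- \frac{1}{4} - 5\right) = \left(89 + \left(59 + \sqrt{58}\right)\right) \left(- \frac{1}{4} - 5\right) = \left(148 + \sqrt{58}\right) \left(- \frac{21}{4}\right) = -777 - \frac{21 \sqrt{58}}{4}$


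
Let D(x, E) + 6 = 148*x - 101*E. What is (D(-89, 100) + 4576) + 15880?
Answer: -2822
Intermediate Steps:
D(x, E) = -6 - 101*E + 148*x (D(x, E) = -6 + (148*x - 101*E) = -6 + (-101*E + 148*x) = -6 - 101*E + 148*x)
(D(-89, 100) + 4576) + 15880 = ((-6 - 101*100 + 148*(-89)) + 4576) + 15880 = ((-6 - 10100 - 13172) + 4576) + 15880 = (-23278 + 4576) + 15880 = -18702 + 15880 = -2822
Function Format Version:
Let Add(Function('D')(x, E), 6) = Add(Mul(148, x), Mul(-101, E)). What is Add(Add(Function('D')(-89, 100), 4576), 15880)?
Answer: -2822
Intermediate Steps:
Function('D')(x, E) = Add(-6, Mul(-101, E), Mul(148, x)) (Function('D')(x, E) = Add(-6, Add(Mul(148, x), Mul(-101, E))) = Add(-6, Add(Mul(-101, E), Mul(148, x))) = Add(-6, Mul(-101, E), Mul(148, x)))
Add(Add(Function('D')(-89, 100), 4576), 15880) = Add(Add(Add(-6, Mul(-101, 100), Mul(148, -89)), 4576), 15880) = Add(Add(Add(-6, -10100, -13172), 4576), 15880) = Add(Add(-23278, 4576), 15880) = Add(-18702, 15880) = -2822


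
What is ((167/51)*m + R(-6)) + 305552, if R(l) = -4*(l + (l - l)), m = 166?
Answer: 15612098/51 ≈ 3.0612e+5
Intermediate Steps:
R(l) = -4*l (R(l) = -4*(l + 0) = -4*l)
((167/51)*m + R(-6)) + 305552 = ((167/51)*166 - 4*(-6)) + 305552 = ((167*(1/51))*166 + 24) + 305552 = ((167/51)*166 + 24) + 305552 = (27722/51 + 24) + 305552 = 28946/51 + 305552 = 15612098/51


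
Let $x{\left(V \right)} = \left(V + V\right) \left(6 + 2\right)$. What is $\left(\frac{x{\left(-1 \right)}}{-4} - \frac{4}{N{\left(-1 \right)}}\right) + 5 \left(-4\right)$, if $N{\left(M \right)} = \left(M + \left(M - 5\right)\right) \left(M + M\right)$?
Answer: $- \frac{114}{7} \approx -16.286$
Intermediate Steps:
$x{\left(V \right)} = 16 V$ ($x{\left(V \right)} = 2 V 8 = 16 V$)
$N{\left(M \right)} = 2 M \left(-5 + 2 M\right)$ ($N{\left(M \right)} = \left(M + \left(-5 + M\right)\right) 2 M = \left(-5 + 2 M\right) 2 M = 2 M \left(-5 + 2 M\right)$)
$\left(\frac{x{\left(-1 \right)}}{-4} - \frac{4}{N{\left(-1 \right)}}\right) + 5 \left(-4\right) = \left(\frac{16 \left(-1\right)}{-4} - \frac{4}{2 \left(-1\right) \left(-5 + 2 \left(-1\right)\right)}\right) + 5 \left(-4\right) = \left(\left(-16\right) \left(- \frac{1}{4}\right) - \frac{4}{2 \left(-1\right) \left(-5 - 2\right)}\right) - 20 = \left(4 - \frac{4}{2 \left(-1\right) \left(-7\right)}\right) - 20 = \left(4 - \frac{4}{14}\right) - 20 = \left(4 - \frac{2}{7}\right) - 20 = \frac{26}{7} - 20 = - \frac{114}{7}$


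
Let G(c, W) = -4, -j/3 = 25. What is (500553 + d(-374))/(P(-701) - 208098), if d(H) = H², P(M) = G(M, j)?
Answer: -640429/208102 ≈ -3.0775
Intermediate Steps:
j = -75 (j = -3*25 = -75)
P(M) = -4
(500553 + d(-374))/(P(-701) - 208098) = (500553 + (-374)²)/(-4 - 208098) = (500553 + 139876)/(-208102) = 640429*(-1/208102) = -640429/208102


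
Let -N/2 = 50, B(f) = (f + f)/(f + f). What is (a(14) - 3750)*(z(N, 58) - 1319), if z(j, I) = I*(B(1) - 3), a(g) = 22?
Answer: 5349680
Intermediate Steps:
B(f) = 1 (B(f) = (2*f)/((2*f)) = (2*f)*(1/(2*f)) = 1)
N = -100 (N = -2*50 = -100)
z(j, I) = -2*I (z(j, I) = I*(1 - 3) = I*(-2) = -2*I)
(a(14) - 3750)*(z(N, 58) - 1319) = (22 - 3750)*(-2*58 - 1319) = -3728*(-116 - 1319) = -3728*(-1435) = 5349680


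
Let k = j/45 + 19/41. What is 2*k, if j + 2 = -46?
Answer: -742/615 ≈ -1.2065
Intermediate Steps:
j = -48 (j = -2 - 46 = -48)
k = -371/615 (k = -48/45 + 19/41 = -48*1/45 + 19*(1/41) = -16/15 + 19/41 = -371/615 ≈ -0.60325)
2*k = 2*(-371/615) = -742/615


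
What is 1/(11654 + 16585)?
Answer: 1/28239 ≈ 3.5412e-5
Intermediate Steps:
1/(11654 + 16585) = 1/28239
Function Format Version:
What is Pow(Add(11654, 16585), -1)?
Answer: Rational(1, 28239) ≈ 3.5412e-5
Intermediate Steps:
Pow(Add(11654, 16585), -1) = Pow(28239, -1) = Rational(1, 28239)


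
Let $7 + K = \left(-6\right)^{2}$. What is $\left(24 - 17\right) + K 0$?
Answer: $7$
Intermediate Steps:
$K = 29$ ($K = -7 + \left(-6\right)^{2} = -7 + 36 = 29$)
$\left(24 - 17\right) + K 0 = \left(24 - 17\right) + 29 \cdot 0 = 7 + 0 = 7$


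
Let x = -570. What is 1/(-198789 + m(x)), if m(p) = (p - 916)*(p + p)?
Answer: 1/1495251 ≈ 6.6878e-7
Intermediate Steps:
m(p) = 2*p*(-916 + p) (m(p) = (-916 + p)*(2*p) = 2*p*(-916 + p))
1/(-198789 + m(x)) = 1/(-198789 + 2*(-570)*(-916 - 570)) = 1/(-198789 + 2*(-570)*(-1486)) = 1/(-198789 + 1694040) = 1/1495251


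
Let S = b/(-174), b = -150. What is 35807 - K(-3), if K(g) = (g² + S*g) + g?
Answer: 1038304/29 ≈ 35804.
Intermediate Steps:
S = 25/29 (S = -150/(-174) = -150*(-1/174) = 25/29 ≈ 0.86207)
K(g) = g² + 54*g/29 (K(g) = (g² + 25*g/29) + g = g² + 54*g/29)
35807 - K(-3) = 35807 - (-3)*(54 + 29*(-3))/29 = 35807 - (-3)*(54 - 87)/29 = 35807 - (-3)*(-33)/29 = 35807 - 1*99/29 = 35807 - 99/29 = 1038304/29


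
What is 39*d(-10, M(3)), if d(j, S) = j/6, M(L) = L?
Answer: -65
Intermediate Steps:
d(j, S) = j/6 (d(j, S) = j*(⅙) = j/6)
39*d(-10, M(3)) = 39*((⅙)*(-10)) = 39*(-5/3) = -65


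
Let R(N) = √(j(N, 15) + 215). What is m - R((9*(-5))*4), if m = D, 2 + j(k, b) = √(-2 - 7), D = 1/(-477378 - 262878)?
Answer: -1/740256 - √(213 + 3*I) ≈ -14.595 - 0.10278*I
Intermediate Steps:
D = -1/740256 (D = 1/(-740256) = -1/740256 ≈ -1.3509e-6)
j(k, b) = -2 + 3*I (j(k, b) = -2 + √(-2 - 7) = -2 + √(-9) = -2 + 3*I)
R(N) = √(213 + 3*I) (R(N) = √((-2 + 3*I) + 215) = √(213 + 3*I))
m = -1/740256 ≈ -1.3509e-6
m - R((9*(-5))*4) = -1/740256 - √(213 + 3*I)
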